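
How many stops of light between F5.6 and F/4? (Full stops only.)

f/5.6 → f/4 — count the steps: 1 stop.

1 stop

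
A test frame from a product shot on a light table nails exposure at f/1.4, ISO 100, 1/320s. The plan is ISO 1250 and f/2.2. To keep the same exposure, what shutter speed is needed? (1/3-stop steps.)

1/1600s

ISO: 100 → 125 → 160 → 200 → 250 → 320 → 400 → 500 → 640 → 800 → 1000 → 1250 — 3 2/3 stops higher (brighter).
Aperture: f/1.4 → f/1.6 → f/1.8 → f/2 → f/2.2 — 1 1/3 stops stopped down (darker).
Net change so far: 2 1/3 stops brighter. Offset with the shutter speed: 1/320 → 1/400 → 1/500 → 1/640 → 1/800 → 1/1000 → 1/1250 → 1/1600.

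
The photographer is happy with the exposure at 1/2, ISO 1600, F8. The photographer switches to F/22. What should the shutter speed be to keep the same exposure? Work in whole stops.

Aperture: f/8 → f/11 → f/16 → f/22 — 3 stops stopped down (darker).
Need 3 stops brighter from the shutter speed: 1/2 → 1 → 2 → 4.

4 s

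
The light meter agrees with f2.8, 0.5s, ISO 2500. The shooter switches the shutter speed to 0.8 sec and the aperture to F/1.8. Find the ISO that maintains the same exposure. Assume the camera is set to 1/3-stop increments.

Shutter speed: 0.5 → 0.6 → 0.8 — 2/3 stop longer (brighter).
Aperture: f/2.8 → f/2.5 → f/2.2 → f/2 → f/1.8 — 1 1/3 stops larger aperture (brighter).
Net change so far: 2 stops brighter. Offset with the ISO: 2500 → 2000 → 1600 → 1250 → 1000 → 800 → 640.

ISO 640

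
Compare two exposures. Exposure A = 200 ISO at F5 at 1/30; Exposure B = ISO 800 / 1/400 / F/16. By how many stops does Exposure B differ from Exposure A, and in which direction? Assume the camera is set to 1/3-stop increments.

5 stops darker

Aperture: f/5 → f/5.6 → f/6.3 → f/7.1 → f/8 → f/9 → f/10 → f/11 → f/13 → f/14 → f/16 — 3 1/3 stops stopped down (darker).
Shutter speed: 1/30 → 1/40 → 1/50 → 1/60 → 1/80 → 1/100 → 1/125 → 1/160 → 1/200 → 1/250 → 1/320 → 1/400 — 3 2/3 stops faster (darker).
ISO: 200 → 250 → 320 → 400 → 500 → 640 → 800 — 2 stops higher (brighter).
Net: −3 1/3 −3 2/3 +2 = −5 stops.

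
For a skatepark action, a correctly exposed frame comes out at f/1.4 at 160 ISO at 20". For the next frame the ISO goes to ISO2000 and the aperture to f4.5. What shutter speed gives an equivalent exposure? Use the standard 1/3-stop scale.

ISO: 160 → 200 → 250 → 320 → 400 → 500 → 640 → 800 → 1000 → 1250 → 1600 → 2000 — 3 2/3 stops raised (brighter).
Aperture: f/1.4 → f/1.6 → f/1.8 → f/2 → f/2.2 → f/2.5 → f/2.8 → f/3.2 → f/3.5 → f/4 → f/4.5 — 3 1/3 stops stopped down (darker).
Net change so far: 1/3 stop brighter. Offset with the shutter speed: 20 → 15.

15 s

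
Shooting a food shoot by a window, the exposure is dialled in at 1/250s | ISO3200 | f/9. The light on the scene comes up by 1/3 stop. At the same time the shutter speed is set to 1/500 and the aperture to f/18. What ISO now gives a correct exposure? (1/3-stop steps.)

ISO 20000

Scene light: 1/3 stop brighter.
Shutter speed: 1/250 → 1/320 → 1/400 → 1/500 — 1 stop faster (darker).
Aperture: f/9 → f/10 → f/11 → f/13 → f/14 → f/16 → f/18 — 2 stops stopped down (darker).
Net so far: 2 2/3 stops darker. ISO: 3200 → 4000 → 5000 → 6400 → 8000 → 10000 → 12800 → 16000 → 20000.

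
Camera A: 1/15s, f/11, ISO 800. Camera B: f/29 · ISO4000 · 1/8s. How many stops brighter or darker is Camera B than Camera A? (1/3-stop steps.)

Aperture: f/11 → f/13 → f/14 → f/16 → f/18 → f/20 → f/22 → f/25 → f/29 — 2 2/3 stops stopped down (darker).
Shutter speed: 1/15 → 1/13 → 1/10 → 1/8 — 1 stop slower (brighter).
ISO: 800 → 1000 → 1250 → 1600 → 2000 → 2500 → 3200 → 4000 — 2 1/3 stops higher (brighter).
Net: −2 2/3 +1 +2 1/3 = +2/3 stops.

2/3 stop brighter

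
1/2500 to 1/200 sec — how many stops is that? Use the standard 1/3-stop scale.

1/2500 → 1/2000 → 1/1600 → 1/1250 → 1/1000 → 1/800 → 1/640 → 1/500 → 1/400 → 1/320 → 1/250 → 1/200 — count the steps: 11 third-stops = 3 2/3 stops.

3 2/3 stops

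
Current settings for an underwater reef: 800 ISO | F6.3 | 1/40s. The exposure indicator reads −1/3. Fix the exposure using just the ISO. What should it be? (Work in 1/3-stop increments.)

ISO 1000

Underexposed by 1/3 stop → need 1/3 stop brighter.
ISO: 800 → 1000.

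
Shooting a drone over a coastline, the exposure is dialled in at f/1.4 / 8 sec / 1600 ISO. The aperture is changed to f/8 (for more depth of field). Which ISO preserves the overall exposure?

ISO 51200

Aperture: f/1.4 → f/2 → f/2.8 → f/4 → f/5.6 → f/8 — 5 stops stopped down (darker).
Need 5 stops brighter from the ISO: 1600 → 3200 → 6400 → 12800 → 25600 → 51200.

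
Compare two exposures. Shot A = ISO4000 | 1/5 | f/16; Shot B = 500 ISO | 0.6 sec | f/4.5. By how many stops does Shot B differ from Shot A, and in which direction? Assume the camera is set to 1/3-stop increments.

2 1/3 stops brighter

Aperture: f/16 → f/14 → f/13 → f/11 → f/10 → f/9 → f/8 → f/7.1 → f/6.3 → f/5.6 → f/5 → f/4.5 — 3 2/3 stops wider (brighter).
Shutter speed: 1/5 → 1/4 → 0.3 → 0.4 → 0.5 → 0.6 — 1 2/3 stops longer (brighter).
ISO: 4000 → 3200 → 2500 → 2000 → 1600 → 1250 → 1000 → 800 → 640 → 500 — 3 stops lower (darker).
Net: +3 2/3 +1 2/3 −3 = +2 1/3 stops.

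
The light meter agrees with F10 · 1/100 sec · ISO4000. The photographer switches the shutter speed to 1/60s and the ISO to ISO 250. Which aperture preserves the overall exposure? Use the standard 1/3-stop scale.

f/3.2

Shutter speed: 1/100 → 1/80 → 1/60 — 2/3 stop longer (brighter).
ISO: 4000 → 3200 → 2500 → 2000 → 1600 → 1250 → 1000 → 800 → 640 → 500 → 400 → 320 → 250 — 4 stops lower (darker).
Net change so far: 3 1/3 stops darker. Offset with the aperture: f/10 → f/9 → f/8 → f/7.1 → f/6.3 → f/5.6 → f/5 → f/4.5 → f/4 → f/3.5 → f/3.2.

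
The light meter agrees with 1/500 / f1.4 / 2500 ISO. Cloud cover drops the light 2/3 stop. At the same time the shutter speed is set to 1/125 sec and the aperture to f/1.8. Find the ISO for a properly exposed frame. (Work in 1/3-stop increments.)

Scene light: 2/3 stop darker.
Shutter speed: 1/500 → 1/400 → 1/320 → 1/250 → 1/200 → 1/160 → 1/125 — 2 stops longer (brighter).
Aperture: f/1.4 → f/1.6 → f/1.8 — 2/3 stop smaller aperture (darker).
Net so far: 2/3 stop brighter. ISO: 2500 → 2000 → 1600.

ISO 1600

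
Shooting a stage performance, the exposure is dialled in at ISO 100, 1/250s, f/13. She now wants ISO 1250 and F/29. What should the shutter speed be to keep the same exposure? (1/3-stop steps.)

1/640s

ISO: 100 → 125 → 160 → 200 → 250 → 320 → 400 → 500 → 640 → 800 → 1000 → 1250 — 3 2/3 stops raised (brighter).
Aperture: f/13 → f/14 → f/16 → f/18 → f/20 → f/22 → f/25 → f/29 — 2 1/3 stops smaller aperture (darker).
Net change so far: 1 1/3 stops brighter. Offset with the shutter speed: 1/250 → 1/320 → 1/400 → 1/500 → 1/640.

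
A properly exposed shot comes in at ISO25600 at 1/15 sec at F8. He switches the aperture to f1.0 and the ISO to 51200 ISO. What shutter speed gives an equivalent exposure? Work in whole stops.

1/2000s

Aperture: f/8 → f/5.6 → f/4 → f/2.8 → f/2 → f/1.4 → f/1.0 — 6 stops larger aperture (brighter).
ISO: 25600 → 51200 — 1 stop raised (brighter).
Net change so far: 7 stops brighter. Offset with the shutter speed: 1/15 → 1/30 → 1/60 → 1/125 → 1/250 → 1/500 → 1/1000 → 1/2000.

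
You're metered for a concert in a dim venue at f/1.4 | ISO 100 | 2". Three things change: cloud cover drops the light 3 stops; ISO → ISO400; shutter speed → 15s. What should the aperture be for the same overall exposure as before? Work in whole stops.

f/2.8

Scene light: 3 stops darker.
ISO: 100 → 200 → 400 — 2 stops raised (brighter).
Shutter speed: 2 → 4 → 8 → 15 — 3 stops longer (brighter).
Net so far: 2 stops brighter. Aperture: f/1.4 → f/2 → f/2.8.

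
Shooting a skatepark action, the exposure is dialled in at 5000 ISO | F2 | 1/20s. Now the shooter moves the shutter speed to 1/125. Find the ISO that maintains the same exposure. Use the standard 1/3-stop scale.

Shutter speed: 1/20 → 1/25 → 1/30 → 1/40 → 1/50 → 1/60 → 1/80 → 1/100 → 1/125 — 2 2/3 stops shorter (darker).
Need 2 2/3 stops brighter from the ISO: 5000 → 6400 → 8000 → 10000 → 12800 → 16000 → 20000 → 25600 → 32000.

ISO 32000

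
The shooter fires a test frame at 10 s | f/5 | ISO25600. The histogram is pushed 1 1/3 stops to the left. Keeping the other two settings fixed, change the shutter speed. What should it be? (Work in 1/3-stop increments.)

25 s

Underexposed by 1 1/3 stops → need 1 1/3 stops brighter.
Shutter speed: 10 → 13 → 15 → 20 → 25.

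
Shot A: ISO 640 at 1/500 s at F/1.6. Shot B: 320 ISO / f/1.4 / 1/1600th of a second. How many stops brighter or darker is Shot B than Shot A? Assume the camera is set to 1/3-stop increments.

Aperture: f/1.6 → f/1.4 — 1/3 stop wider (brighter).
Shutter speed: 1/500 → 1/640 → 1/800 → 1/1000 → 1/1250 → 1/1600 — 1 2/3 stops shorter (darker).
ISO: 640 → 500 → 400 → 320 — 1 stop lower (darker).
Net: +1/3 −1 2/3 −1 = −2 1/3 stops.

2 1/3 stops darker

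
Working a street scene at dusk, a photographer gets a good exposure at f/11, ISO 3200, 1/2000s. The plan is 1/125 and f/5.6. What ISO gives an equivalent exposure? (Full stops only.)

ISO 50

Shutter speed: 1/2000 → 1/1000 → 1/500 → 1/250 → 1/125 — 4 stops slower (brighter).
Aperture: f/11 → f/8 → f/5.6 — 2 stops larger aperture (brighter).
Net change so far: 6 stops brighter. Offset with the ISO: 3200 → 1600 → 800 → 400 → 200 → 100 → 50.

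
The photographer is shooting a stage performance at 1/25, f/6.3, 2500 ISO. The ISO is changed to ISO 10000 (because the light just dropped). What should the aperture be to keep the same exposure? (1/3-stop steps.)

f/13

ISO: 2500 → 3200 → 4000 → 5000 → 6400 → 8000 → 10000 — 2 stops raised (brighter).
Need 2 stops darker from the aperture: f/6.3 → f/7.1 → f/8 → f/9 → f/10 → f/11 → f/13.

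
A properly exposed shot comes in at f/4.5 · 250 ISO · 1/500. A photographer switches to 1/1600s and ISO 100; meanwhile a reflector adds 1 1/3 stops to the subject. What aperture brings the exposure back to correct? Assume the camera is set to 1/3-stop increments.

f/2.5

Scene light: 1 1/3 stops brighter.
Shutter speed: 1/500 → 1/640 → 1/800 → 1/1000 → 1/1250 → 1/1600 — 1 2/3 stops faster (darker).
ISO: 250 → 200 → 160 → 125 → 100 — 1 1/3 stops dropped (darker).
Net so far: 1 2/3 stops darker. Aperture: f/4.5 → f/4 → f/3.5 → f/3.2 → f/2.8 → f/2.5.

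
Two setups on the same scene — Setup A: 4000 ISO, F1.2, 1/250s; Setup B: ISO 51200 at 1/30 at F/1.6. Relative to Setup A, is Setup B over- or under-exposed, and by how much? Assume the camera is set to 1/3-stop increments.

Aperture: f/1.2 → f/1.4 → f/1.6 — 2/3 stop narrower (darker).
Shutter speed: 1/250 → 1/200 → 1/160 → 1/125 → 1/100 → 1/80 → 1/60 → 1/50 → 1/40 → 1/30 — 3 stops longer (brighter).
ISO: 4000 → 5000 → 6400 → 8000 → 10000 → 12800 → 16000 → 20000 → 25600 → 32000 → 40000 → 51200 — 3 2/3 stops raised (brighter).
Net: −2/3 +3 +3 2/3 = +6 stops.

6 stops brighter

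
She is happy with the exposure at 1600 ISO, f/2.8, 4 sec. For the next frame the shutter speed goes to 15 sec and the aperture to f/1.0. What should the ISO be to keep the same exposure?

Shutter speed: 4 → 8 → 15 — 2 stops slower (brighter).
Aperture: f/2.8 → f/2 → f/1.4 → f/1.0 — 3 stops wider (brighter).
Net change so far: 5 stops brighter. Offset with the ISO: 1600 → 800 → 400 → 200 → 100 → 50.

ISO 50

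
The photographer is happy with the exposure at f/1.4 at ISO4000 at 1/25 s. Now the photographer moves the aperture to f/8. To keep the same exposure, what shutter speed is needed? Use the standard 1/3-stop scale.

1.3 s

Aperture: f/1.4 → f/1.6 → f/1.8 → f/2 → f/2.2 → f/2.5 → f/2.8 → f/3.2 → f/3.5 → f/4 → f/4.5 → f/5 → f/5.6 → f/6.3 → f/7.1 → f/8 — 5 stops narrower (darker).
Need 5 stops brighter from the shutter speed: 1/25 → 1/20 → 1/15 → 1/13 → 1/10 → 1/8 → 1/6 → 1/5 → 1/4 → 0.3 → 0.4 → 0.5 → 0.6 → 0.8 → 1 → 1.3.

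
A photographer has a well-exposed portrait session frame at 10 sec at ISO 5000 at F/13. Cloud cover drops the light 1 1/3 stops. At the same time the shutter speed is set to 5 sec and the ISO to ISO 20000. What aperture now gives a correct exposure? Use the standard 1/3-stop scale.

f/11

Scene light: 1 1/3 stops darker.
Shutter speed: 10 → 8 → 6 → 5 — 1 stop faster (darker).
ISO: 5000 → 6400 → 8000 → 10000 → 12800 → 16000 → 20000 — 2 stops raised (brighter).
Net so far: 1/3 stop darker. Aperture: f/13 → f/11.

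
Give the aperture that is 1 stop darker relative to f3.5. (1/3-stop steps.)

Aperture: f/3.5 → f/4 → f/4.5 → f/5 — 1 stop smaller aperture (darker).

f/5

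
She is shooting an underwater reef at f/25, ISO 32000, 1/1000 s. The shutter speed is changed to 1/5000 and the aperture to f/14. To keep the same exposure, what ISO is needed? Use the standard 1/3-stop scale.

Shutter speed: 1/1000 → 1/1250 → 1/1600 → 1/2000 → 1/2500 → 1/3200 → 1/4000 → 1/5000 — 2 1/3 stops shorter (darker).
Aperture: f/25 → f/22 → f/20 → f/18 → f/16 → f/14 — 1 2/3 stops opened up (brighter).
Net change so far: 2/3 stop darker. Offset with the ISO: 32000 → 40000 → 51200.

ISO 51200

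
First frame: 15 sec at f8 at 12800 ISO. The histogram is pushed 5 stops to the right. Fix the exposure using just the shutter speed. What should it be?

Overexposed by 5 stops → need 5 stops darker.
Shutter speed: 15 → 8 → 4 → 2 → 1 → 1/2.

1/2s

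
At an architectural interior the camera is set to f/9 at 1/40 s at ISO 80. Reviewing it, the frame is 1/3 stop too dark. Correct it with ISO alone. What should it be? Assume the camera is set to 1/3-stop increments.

Underexposed by 1/3 stop → need 1/3 stop brighter.
ISO: 80 → 100.

ISO 100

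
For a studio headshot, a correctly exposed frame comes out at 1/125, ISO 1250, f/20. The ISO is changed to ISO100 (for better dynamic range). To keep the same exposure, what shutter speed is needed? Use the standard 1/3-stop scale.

ISO: 1250 → 1000 → 800 → 640 → 500 → 400 → 320 → 250 → 200 → 160 → 125 → 100 — 3 2/3 stops dropped (darker).
Need 3 2/3 stops brighter from the shutter speed: 1/125 → 1/100 → 1/80 → 1/60 → 1/50 → 1/40 → 1/30 → 1/25 → 1/20 → 1/15 → 1/13 → 1/10.

1/10s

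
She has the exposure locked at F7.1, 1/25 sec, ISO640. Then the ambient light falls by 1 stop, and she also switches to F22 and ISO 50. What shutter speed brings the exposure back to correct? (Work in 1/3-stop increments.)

Scene light: 1 stop darker.
Aperture: f/7.1 → f/8 → f/9 → f/10 → f/11 → f/13 → f/14 → f/16 → f/18 → f/20 → f/22 — 3 1/3 stops smaller aperture (darker).
ISO: 640 → 500 → 400 → 320 → 250 → 200 → 160 → 125 → 100 → 80 → 64 → 50 — 3 2/3 stops dropped (darker).
Net so far: 8 stops darker. Shutter speed: 1/25 → 1/20 → 1/15 → 1/13 → 1/10 → 1/8 → 1/6 → 1/5 → 1/4 → 0.3 → 0.4 → 0.5 → 0.6 → 0.8 → 1 → 1.3 → 1.6 → 2 → 2.5 → 3.2 → 4 → 5 → 6 → 8 → 10.

10 s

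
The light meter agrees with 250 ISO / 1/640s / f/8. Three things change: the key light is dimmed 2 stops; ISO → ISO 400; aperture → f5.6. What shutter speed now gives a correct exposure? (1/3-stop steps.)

Scene light: 2 stops darker.
ISO: 250 → 320 → 400 — 2/3 stop higher (brighter).
Aperture: f/8 → f/7.1 → f/6.3 → f/5.6 — 1 stop larger aperture (brighter).
Net so far: 1/3 stop darker. Shutter speed: 1/640 → 1/500.

1/500s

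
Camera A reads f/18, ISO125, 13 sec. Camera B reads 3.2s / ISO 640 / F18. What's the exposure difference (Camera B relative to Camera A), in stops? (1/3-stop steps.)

1/3 stop brighter

Aperture: unchanged.
Shutter speed: 13 → 10 → 8 → 6 → 5 → 4 → 3.2 — 2 stops shorter (darker).
ISO: 125 → 160 → 200 → 250 → 320 → 400 → 500 → 640 — 2 1/3 stops higher (brighter).
Net: −2 +2 1/3 = +1/3 stops.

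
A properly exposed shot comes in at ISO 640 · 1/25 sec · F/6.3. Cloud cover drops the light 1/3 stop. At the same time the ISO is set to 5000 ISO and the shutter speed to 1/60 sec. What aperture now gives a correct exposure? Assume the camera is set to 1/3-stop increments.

f/10

Scene light: 1/3 stop darker.
ISO: 640 → 800 → 1000 → 1250 → 1600 → 2000 → 2500 → 3200 → 4000 → 5000 — 3 stops higher (brighter).
Shutter speed: 1/25 → 1/30 → 1/40 → 1/50 → 1/60 — 1 1/3 stops faster (darker).
Net so far: 1 1/3 stops brighter. Aperture: f/6.3 → f/7.1 → f/8 → f/9 → f/10.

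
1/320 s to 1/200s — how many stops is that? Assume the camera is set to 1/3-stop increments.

2/3 stop

1/320 → 1/250 → 1/200 — count the steps: 2 third-stops = 2/3 stop.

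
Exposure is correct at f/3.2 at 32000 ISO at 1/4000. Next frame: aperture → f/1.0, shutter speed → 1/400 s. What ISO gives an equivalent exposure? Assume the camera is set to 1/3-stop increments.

Aperture: f/3.2 → f/2.8 → f/2.5 → f/2.2 → f/2 → f/1.8 → f/1.6 → f/1.4 → f/1.2 → f/1.1 → f/1.0 — 3 1/3 stops wider (brighter).
Shutter speed: 1/4000 → 1/3200 → 1/2500 → 1/2000 → 1/1600 → 1/1250 → 1/1000 → 1/800 → 1/640 → 1/500 → 1/400 — 3 1/3 stops slower (brighter).
Net change so far: 6 2/3 stops brighter. Offset with the ISO: 32000 → 25600 → 20000 → 16000 → 12800 → 10000 → 8000 → 6400 → 5000 → 4000 → 3200 → 2500 → 2000 → 1600 → 1250 → 1000 → 800 → 640 → 500 → 400 → 320.

ISO 320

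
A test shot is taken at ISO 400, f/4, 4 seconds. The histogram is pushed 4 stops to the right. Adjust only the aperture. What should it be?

Overexposed by 4 stops → need 4 stops darker.
Aperture: f/4 → f/5.6 → f/8 → f/11 → f/16.

f/16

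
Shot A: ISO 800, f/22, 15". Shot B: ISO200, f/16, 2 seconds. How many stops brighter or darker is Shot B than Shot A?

4 stops darker

Aperture: f/22 → f/16 — 1 stop wider (brighter).
Shutter speed: 15 → 8 → 4 → 2 — 3 stops faster (darker).
ISO: 800 → 400 → 200 — 2 stops dropped (darker).
Net: +1 −3 −2 = −4 stops.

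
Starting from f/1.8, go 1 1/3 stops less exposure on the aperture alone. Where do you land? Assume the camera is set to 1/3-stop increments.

Aperture: f/1.8 → f/2 → f/2.2 → f/2.5 → f/2.8 — 1 1/3 stops smaller aperture (darker).

f/2.8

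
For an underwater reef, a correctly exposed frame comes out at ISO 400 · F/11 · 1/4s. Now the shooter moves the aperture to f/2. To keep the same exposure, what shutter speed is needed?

1/125s

Aperture: f/11 → f/8 → f/5.6 → f/4 → f/2.8 → f/2 — 5 stops opened up (brighter).
Need 5 stops darker from the shutter speed: 1/4 → 1/8 → 1/15 → 1/30 → 1/60 → 1/125.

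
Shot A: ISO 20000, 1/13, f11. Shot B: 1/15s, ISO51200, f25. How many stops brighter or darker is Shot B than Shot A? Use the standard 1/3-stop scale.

1 1/3 stops darker

Aperture: f/11 → f/13 → f/14 → f/16 → f/18 → f/20 → f/22 → f/25 — 2 1/3 stops smaller aperture (darker).
Shutter speed: 1/13 → 1/15 — 1/3 stop faster (darker).
ISO: 20000 → 25600 → 32000 → 40000 → 51200 — 1 1/3 stops raised (brighter).
Net: −2 1/3 −1/3 +1 1/3 = −1 1/3 stops.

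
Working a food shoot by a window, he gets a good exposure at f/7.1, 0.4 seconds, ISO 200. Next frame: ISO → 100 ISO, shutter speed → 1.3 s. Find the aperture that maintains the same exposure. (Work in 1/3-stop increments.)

ISO: 200 → 160 → 125 → 100 — 1 stop lower (darker).
Shutter speed: 0.4 → 0.5 → 0.6 → 0.8 → 1 → 1.3 — 1 2/3 stops slower (brighter).
Net change so far: 2/3 stop brighter. Offset with the aperture: f/7.1 → f/8 → f/9.

f/9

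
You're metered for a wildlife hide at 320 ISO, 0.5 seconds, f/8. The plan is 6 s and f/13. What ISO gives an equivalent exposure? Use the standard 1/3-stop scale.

Shutter speed: 0.5 → 0.6 → 0.8 → 1 → 1.3 → 1.6 → 2 → 2.5 → 3.2 → 4 → 5 → 6 — 3 2/3 stops longer (brighter).
Aperture: f/8 → f/9 → f/10 → f/11 → f/13 — 1 1/3 stops smaller aperture (darker).
Net change so far: 2 1/3 stops brighter. Offset with the ISO: 320 → 250 → 200 → 160 → 125 → 100 → 80 → 64.

ISO 64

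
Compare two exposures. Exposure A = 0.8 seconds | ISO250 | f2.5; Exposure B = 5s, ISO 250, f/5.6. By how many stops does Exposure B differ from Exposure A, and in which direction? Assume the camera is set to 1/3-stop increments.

Aperture: f/2.5 → f/2.8 → f/3.2 → f/3.5 → f/4 → f/4.5 → f/5 → f/5.6 — 2 1/3 stops stopped down (darker).
Shutter speed: 0.8 → 1 → 1.3 → 1.6 → 2 → 2.5 → 3.2 → 4 → 5 — 2 2/3 stops slower (brighter).
ISO: unchanged.
Net: −2 1/3 +2 2/3 = +1/3 stops.

1/3 stop brighter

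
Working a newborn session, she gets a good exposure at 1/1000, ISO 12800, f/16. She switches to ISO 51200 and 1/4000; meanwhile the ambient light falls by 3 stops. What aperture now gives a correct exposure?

Scene light: 3 stops darker.
ISO: 12800 → 25600 → 51200 — 2 stops raised (brighter).
Shutter speed: 1/1000 → 1/2000 → 1/4000 — 2 stops shorter (darker).
Net so far: 3 stops darker. Aperture: f/16 → f/11 → f/8 → f/5.6.

f/5.6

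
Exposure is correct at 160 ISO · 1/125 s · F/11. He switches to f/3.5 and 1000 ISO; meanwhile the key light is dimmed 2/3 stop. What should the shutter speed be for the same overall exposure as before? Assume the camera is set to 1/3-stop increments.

1/5000s

Scene light: 2/3 stop darker.
Aperture: f/11 → f/10 → f/9 → f/8 → f/7.1 → f/6.3 → f/5.6 → f/5 → f/4.5 → f/4 → f/3.5 — 3 1/3 stops opened up (brighter).
ISO: 160 → 200 → 250 → 320 → 400 → 500 → 640 → 800 → 1000 — 2 2/3 stops higher (brighter).
Net so far: 5 1/3 stops brighter. Shutter speed: 1/125 → 1/160 → 1/200 → 1/250 → 1/320 → 1/400 → 1/500 → 1/640 → 1/800 → 1/1000 → 1/1250 → 1/1600 → 1/2000 → 1/2500 → 1/3200 → 1/4000 → 1/5000.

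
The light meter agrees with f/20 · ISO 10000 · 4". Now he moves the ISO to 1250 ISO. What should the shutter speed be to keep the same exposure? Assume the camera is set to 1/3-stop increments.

30 s

ISO: 10000 → 8000 → 6400 → 5000 → 4000 → 3200 → 2500 → 2000 → 1600 → 1250 — 3 stops dropped (darker).
Need 3 stops brighter from the shutter speed: 4 → 5 → 6 → 8 → 10 → 13 → 15 → 20 → 25 → 30.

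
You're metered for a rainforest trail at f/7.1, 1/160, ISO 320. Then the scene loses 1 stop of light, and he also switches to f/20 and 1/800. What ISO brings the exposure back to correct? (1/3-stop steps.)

Scene light: 1 stop darker.
Aperture: f/7.1 → f/8 → f/9 → f/10 → f/11 → f/13 → f/14 → f/16 → f/18 → f/20 — 3 stops stopped down (darker).
Shutter speed: 1/160 → 1/200 → 1/250 → 1/320 → 1/400 → 1/500 → 1/640 → 1/800 — 2 1/3 stops shorter (darker).
Net so far: 6 1/3 stops darker. ISO: 320 → 400 → 500 → 640 → 800 → 1000 → 1250 → 1600 → 2000 → 2500 → 3200 → 4000 → 5000 → 6400 → 8000 → 10000 → 12800 → 16000 → 20000 → 25600.

ISO 25600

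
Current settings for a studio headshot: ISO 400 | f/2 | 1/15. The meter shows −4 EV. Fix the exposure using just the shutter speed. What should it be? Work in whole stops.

Underexposed by 4 stops → need 4 stops brighter.
Shutter speed: 1/15 → 1/8 → 1/4 → 1/2 → 1.

1 s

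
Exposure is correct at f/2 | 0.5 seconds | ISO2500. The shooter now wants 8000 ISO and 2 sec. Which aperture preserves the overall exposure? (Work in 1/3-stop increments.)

ISO: 2500 → 3200 → 4000 → 5000 → 6400 → 8000 — 1 2/3 stops raised (brighter).
Shutter speed: 0.5 → 0.6 → 0.8 → 1 → 1.3 → 1.6 → 2 — 2 stops slower (brighter).
Net change so far: 3 2/3 stops brighter. Offset with the aperture: f/2 → f/2.2 → f/2.5 → f/2.8 → f/3.2 → f/3.5 → f/4 → f/4.5 → f/5 → f/5.6 → f/6.3 → f/7.1.

f/7.1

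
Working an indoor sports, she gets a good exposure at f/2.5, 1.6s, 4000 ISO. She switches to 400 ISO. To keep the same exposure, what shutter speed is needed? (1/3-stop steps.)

15 s

ISO: 4000 → 3200 → 2500 → 2000 → 1600 → 1250 → 1000 → 800 → 640 → 500 → 400 — 3 1/3 stops lower (darker).
Need 3 1/3 stops brighter from the shutter speed: 1.6 → 2 → 2.5 → 3.2 → 4 → 5 → 6 → 8 → 10 → 13 → 15.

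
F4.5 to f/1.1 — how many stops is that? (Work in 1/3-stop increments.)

4 stops

f/4.5 → f/4 → f/3.5 → f/3.2 → f/2.8 → f/2.5 → f/2.2 → f/2 → f/1.8 → f/1.6 → f/1.4 → f/1.2 → f/1.1 — count the steps: 12 third-stops = 4 stops.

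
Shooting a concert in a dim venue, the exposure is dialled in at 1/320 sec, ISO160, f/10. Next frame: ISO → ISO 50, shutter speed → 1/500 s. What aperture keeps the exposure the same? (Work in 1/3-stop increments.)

f/4.5

ISO: 160 → 125 → 100 → 80 → 64 → 50 — 1 2/3 stops dropped (darker).
Shutter speed: 1/320 → 1/400 → 1/500 — 2/3 stop shorter (darker).
Net change so far: 2 1/3 stops darker. Offset with the aperture: f/10 → f/9 → f/8 → f/7.1 → f/6.3 → f/5.6 → f/5 → f/4.5.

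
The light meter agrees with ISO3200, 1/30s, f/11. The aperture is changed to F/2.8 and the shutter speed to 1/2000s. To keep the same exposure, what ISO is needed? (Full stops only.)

ISO 12800

Aperture: f/11 → f/8 → f/5.6 → f/4 → f/2.8 — 4 stops opened up (brighter).
Shutter speed: 1/30 → 1/60 → 1/125 → 1/250 → 1/500 → 1/1000 → 1/2000 — 6 stops shorter (darker).
Net change so far: 2 stops darker. Offset with the ISO: 3200 → 6400 → 12800.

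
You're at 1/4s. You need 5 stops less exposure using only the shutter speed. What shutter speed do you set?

1/125s

Shutter speed: 1/4 → 1/8 → 1/15 → 1/30 → 1/60 → 1/125 — 5 stops faster (darker).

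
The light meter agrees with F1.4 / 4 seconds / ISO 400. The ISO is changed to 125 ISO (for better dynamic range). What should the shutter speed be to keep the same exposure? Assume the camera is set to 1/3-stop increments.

ISO: 400 → 320 → 250 → 200 → 160 → 125 — 1 2/3 stops dropped (darker).
Need 1 2/3 stops brighter from the shutter speed: 4 → 5 → 6 → 8 → 10 → 13.

13 s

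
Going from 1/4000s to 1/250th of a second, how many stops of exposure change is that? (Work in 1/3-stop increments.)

4 stops

1/4000 → 1/3200 → 1/2500 → 1/2000 → 1/1600 → 1/1250 → 1/1000 → 1/800 → 1/640 → 1/500 → 1/400 → 1/320 → 1/250 — count the steps: 12 third-stops = 4 stops.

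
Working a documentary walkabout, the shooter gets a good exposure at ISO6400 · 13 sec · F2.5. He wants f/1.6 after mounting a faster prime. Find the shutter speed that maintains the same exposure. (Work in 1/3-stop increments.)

Aperture: f/2.5 → f/2.2 → f/2 → f/1.8 → f/1.6 — 1 1/3 stops wider (brighter).
Need 1 1/3 stops darker from the shutter speed: 13 → 10 → 8 → 6 → 5.

5 s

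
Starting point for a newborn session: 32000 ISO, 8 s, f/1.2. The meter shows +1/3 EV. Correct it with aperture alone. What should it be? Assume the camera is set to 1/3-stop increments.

f/1.4

Overexposed by 1/3 stop → need 1/3 stop darker.
Aperture: f/1.2 → f/1.4.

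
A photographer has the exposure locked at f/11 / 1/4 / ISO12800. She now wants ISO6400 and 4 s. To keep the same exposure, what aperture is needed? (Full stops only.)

ISO: 12800 → 6400 — 1 stop dropped (darker).
Shutter speed: 1/4 → 1/2 → 1 → 2 → 4 — 4 stops slower (brighter).
Net change so far: 3 stops brighter. Offset with the aperture: f/11 → f/16 → f/22 → f/32.

f/32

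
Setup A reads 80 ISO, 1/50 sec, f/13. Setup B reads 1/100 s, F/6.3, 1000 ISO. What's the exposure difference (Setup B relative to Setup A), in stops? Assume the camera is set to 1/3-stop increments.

Aperture: f/13 → f/11 → f/10 → f/9 → f/8 → f/7.1 → f/6.3 — 2 stops larger aperture (brighter).
Shutter speed: 1/50 → 1/60 → 1/80 → 1/100 — 1 stop shorter (darker).
ISO: 80 → 100 → 125 → 160 → 200 → 250 → 320 → 400 → 500 → 640 → 800 → 1000 — 3 2/3 stops raised (brighter).
Net: +2 −1 +3 2/3 = +4 2/3 stops.

4 2/3 stops brighter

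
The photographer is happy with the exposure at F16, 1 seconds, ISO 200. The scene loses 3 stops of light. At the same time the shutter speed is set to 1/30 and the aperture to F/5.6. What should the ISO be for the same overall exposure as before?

Scene light: 3 stops darker.
Shutter speed: 1 → 1/2 → 1/4 → 1/8 → 1/15 → 1/30 — 5 stops shorter (darker).
Aperture: f/16 → f/11 → f/8 → f/5.6 — 3 stops wider (brighter).
Net so far: 5 stops darker. ISO: 200 → 400 → 800 → 1600 → 3200 → 6400.

ISO 6400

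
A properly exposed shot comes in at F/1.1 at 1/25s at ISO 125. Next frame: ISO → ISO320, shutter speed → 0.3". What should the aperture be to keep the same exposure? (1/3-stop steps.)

ISO: 125 → 160 → 200 → 250 → 320 — 1 1/3 stops raised (brighter).
Shutter speed: 1/25 → 1/20 → 1/15 → 1/13 → 1/10 → 1/8 → 1/6 → 1/5 → 1/4 → 0.3 — 3 stops longer (brighter).
Net change so far: 4 1/3 stops brighter. Offset with the aperture: f/1.1 → f/1.2 → f/1.4 → f/1.6 → f/1.8 → f/2 → f/2.2 → f/2.5 → f/2.8 → f/3.2 → f/3.5 → f/4 → f/4.5 → f/5.

f/5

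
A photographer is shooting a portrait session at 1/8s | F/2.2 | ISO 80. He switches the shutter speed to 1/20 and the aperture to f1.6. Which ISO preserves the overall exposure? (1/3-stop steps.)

Shutter speed: 1/8 → 1/10 → 1/13 → 1/15 → 1/20 — 1 1/3 stops shorter (darker).
Aperture: f/2.2 → f/2 → f/1.8 → f/1.6 — 1 stop larger aperture (brighter).
Net change so far: 1/3 stop darker. Offset with the ISO: 80 → 100.

ISO 100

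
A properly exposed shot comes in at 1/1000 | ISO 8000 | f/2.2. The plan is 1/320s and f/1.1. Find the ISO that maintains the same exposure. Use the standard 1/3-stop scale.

Shutter speed: 1/1000 → 1/800 → 1/640 → 1/500 → 1/400 → 1/320 — 1 2/3 stops slower (brighter).
Aperture: f/2.2 → f/2 → f/1.8 → f/1.6 → f/1.4 → f/1.2 → f/1.1 — 2 stops wider (brighter).
Net change so far: 3 2/3 stops brighter. Offset with the ISO: 8000 → 6400 → 5000 → 4000 → 3200 → 2500 → 2000 → 1600 → 1250 → 1000 → 800 → 640.

ISO 640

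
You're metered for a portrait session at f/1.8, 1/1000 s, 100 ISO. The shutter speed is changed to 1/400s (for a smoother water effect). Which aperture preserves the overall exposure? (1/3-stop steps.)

Shutter speed: 1/1000 → 1/800 → 1/640 → 1/500 → 1/400 — 1 1/3 stops slower (brighter).
Need 1 1/3 stops darker from the aperture: f/1.8 → f/2 → f/2.2 → f/2.5 → f/2.8.

f/2.8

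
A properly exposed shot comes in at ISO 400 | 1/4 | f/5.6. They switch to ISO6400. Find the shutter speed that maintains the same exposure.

1/60s

ISO: 400 → 800 → 1600 → 3200 → 6400 — 4 stops higher (brighter).
Need 4 stops darker from the shutter speed: 1/4 → 1/8 → 1/15 → 1/30 → 1/60.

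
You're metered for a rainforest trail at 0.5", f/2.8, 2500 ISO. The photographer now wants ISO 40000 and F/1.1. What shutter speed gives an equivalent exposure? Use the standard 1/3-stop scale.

1/200s

ISO: 2500 → 3200 → 4000 → 5000 → 6400 → 8000 → 10000 → 12800 → 16000 → 20000 → 25600 → 32000 → 40000 — 4 stops higher (brighter).
Aperture: f/2.8 → f/2.5 → f/2.2 → f/2 → f/1.8 → f/1.6 → f/1.4 → f/1.2 → f/1.1 — 2 2/3 stops opened up (brighter).
Net change so far: 6 2/3 stops brighter. Offset with the shutter speed: 0.5 → 0.4 → 0.3 → 1/4 → 1/5 → 1/6 → 1/8 → 1/10 → 1/13 → 1/15 → 1/20 → 1/25 → 1/30 → 1/40 → 1/50 → 1/60 → 1/80 → 1/100 → 1/125 → 1/160 → 1/200.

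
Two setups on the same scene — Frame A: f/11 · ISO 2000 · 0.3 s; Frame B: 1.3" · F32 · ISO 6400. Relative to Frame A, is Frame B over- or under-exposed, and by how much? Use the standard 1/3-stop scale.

Aperture: f/11 → f/13 → f/14 → f/16 → f/18 → f/20 → f/22 → f/25 → f/29 → f/32 — 3 stops smaller aperture (darker).
Shutter speed: 0.3 → 0.4 → 0.5 → 0.6 → 0.8 → 1 → 1.3 — 2 stops slower (brighter).
ISO: 2000 → 2500 → 3200 → 4000 → 5000 → 6400 — 1 2/3 stops raised (brighter).
Net: −3 +2 +1 2/3 = +2/3 stops.

2/3 stop brighter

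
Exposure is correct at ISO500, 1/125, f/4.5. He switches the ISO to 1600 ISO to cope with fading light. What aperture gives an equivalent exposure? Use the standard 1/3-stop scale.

ISO: 500 → 640 → 800 → 1000 → 1250 → 1600 — 1 2/3 stops raised (brighter).
Need 1 2/3 stops darker from the aperture: f/4.5 → f/5 → f/5.6 → f/6.3 → f/7.1 → f/8.

f/8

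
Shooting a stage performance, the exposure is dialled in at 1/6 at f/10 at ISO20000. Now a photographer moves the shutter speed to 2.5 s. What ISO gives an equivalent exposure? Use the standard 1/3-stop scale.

Shutter speed: 1/6 → 1/5 → 1/4 → 0.3 → 0.4 → 0.5 → 0.6 → 0.8 → 1 → 1.3 → 1.6 → 2 → 2.5 — 4 stops longer (brighter).
Need 4 stops darker from the ISO: 20000 → 16000 → 12800 → 10000 → 8000 → 6400 → 5000 → 4000 → 3200 → 2500 → 2000 → 1600 → 1250.

ISO 1250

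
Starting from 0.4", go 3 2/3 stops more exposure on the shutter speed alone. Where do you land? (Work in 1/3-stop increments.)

5 s

Shutter speed: 0.4 → 0.5 → 0.6 → 0.8 → 1 → 1.3 → 1.6 → 2 → 2.5 → 3.2 → 4 → 5 — 3 2/3 stops longer (brighter).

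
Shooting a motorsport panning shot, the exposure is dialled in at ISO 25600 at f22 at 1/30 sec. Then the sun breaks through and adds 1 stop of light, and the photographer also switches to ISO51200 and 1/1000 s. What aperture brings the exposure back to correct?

Scene light: 1 stop brighter.
ISO: 25600 → 51200 — 1 stop raised (brighter).
Shutter speed: 1/30 → 1/60 → 1/125 → 1/250 → 1/500 → 1/1000 — 5 stops faster (darker).
Net so far: 3 stops darker. Aperture: f/22 → f/16 → f/11 → f/8.

f/8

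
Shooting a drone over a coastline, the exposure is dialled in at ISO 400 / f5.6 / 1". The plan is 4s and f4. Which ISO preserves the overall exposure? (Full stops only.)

Shutter speed: 1 → 2 → 4 — 2 stops longer (brighter).
Aperture: f/5.6 → f/4 — 1 stop opened up (brighter).
Net change so far: 3 stops brighter. Offset with the ISO: 400 → 200 → 100 → 50.

ISO 50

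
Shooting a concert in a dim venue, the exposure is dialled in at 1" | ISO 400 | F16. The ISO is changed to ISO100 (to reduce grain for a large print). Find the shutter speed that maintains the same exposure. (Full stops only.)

ISO: 400 → 200 → 100 — 2 stops lower (darker).
Need 2 stops brighter from the shutter speed: 1 → 2 → 4.

4 s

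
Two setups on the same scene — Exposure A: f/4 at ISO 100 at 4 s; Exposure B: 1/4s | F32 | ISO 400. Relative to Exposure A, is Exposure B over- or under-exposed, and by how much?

Aperture: f/4 → f/5.6 → f/8 → f/11 → f/16 → f/22 → f/32 — 6 stops smaller aperture (darker).
Shutter speed: 4 → 2 → 1 → 1/2 → 1/4 — 4 stops faster (darker).
ISO: 100 → 200 → 400 — 2 stops higher (brighter).
Net: −6 −4 +2 = −8 stops.

8 stops darker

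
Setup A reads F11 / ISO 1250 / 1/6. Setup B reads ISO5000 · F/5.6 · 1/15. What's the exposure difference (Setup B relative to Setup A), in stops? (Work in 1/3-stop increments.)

2 2/3 stops brighter

Aperture: f/11 → f/10 → f/9 → f/8 → f/7.1 → f/6.3 → f/5.6 — 2 stops larger aperture (brighter).
Shutter speed: 1/6 → 1/8 → 1/10 → 1/13 → 1/15 — 1 1/3 stops shorter (darker).
ISO: 1250 → 1600 → 2000 → 2500 → 3200 → 4000 → 5000 — 2 stops raised (brighter).
Net: +2 −1 1/3 +2 = +2 2/3 stops.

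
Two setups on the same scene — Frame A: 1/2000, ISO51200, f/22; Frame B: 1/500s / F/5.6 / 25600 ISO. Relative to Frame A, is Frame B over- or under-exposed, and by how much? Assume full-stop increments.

Aperture: f/22 → f/16 → f/11 → f/8 → f/5.6 — 4 stops larger aperture (brighter).
Shutter speed: 1/2000 → 1/1000 → 1/500 — 2 stops slower (brighter).
ISO: 51200 → 25600 — 1 stop lower (darker).
Net: +4 +2 −1 = +5 stops.

5 stops brighter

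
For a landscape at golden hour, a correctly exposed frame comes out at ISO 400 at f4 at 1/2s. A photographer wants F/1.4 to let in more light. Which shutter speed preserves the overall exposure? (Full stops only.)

Aperture: f/4 → f/2.8 → f/2 → f/1.4 — 3 stops opened up (brighter).
Need 3 stops darker from the shutter speed: 1/2 → 1/4 → 1/8 → 1/15.

1/15s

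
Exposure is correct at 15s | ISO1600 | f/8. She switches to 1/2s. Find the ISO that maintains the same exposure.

ISO 51200

Shutter speed: 15 → 8 → 4 → 2 → 1 → 1/2 — 5 stops shorter (darker).
Need 5 stops brighter from the ISO: 1600 → 3200 → 6400 → 12800 → 25600 → 51200.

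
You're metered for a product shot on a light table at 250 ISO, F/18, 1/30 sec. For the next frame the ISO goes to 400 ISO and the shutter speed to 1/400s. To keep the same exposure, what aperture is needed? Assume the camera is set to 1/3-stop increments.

ISO: 250 → 320 → 400 — 2/3 stop raised (brighter).
Shutter speed: 1/30 → 1/40 → 1/50 → 1/60 → 1/80 → 1/100 → 1/125 → 1/160 → 1/200 → 1/250 → 1/320 → 1/400 — 3 2/3 stops shorter (darker).
Net change so far: 3 stops darker. Offset with the aperture: f/18 → f/16 → f/14 → f/13 → f/11 → f/10 → f/9 → f/8 → f/7.1 → f/6.3.

f/6.3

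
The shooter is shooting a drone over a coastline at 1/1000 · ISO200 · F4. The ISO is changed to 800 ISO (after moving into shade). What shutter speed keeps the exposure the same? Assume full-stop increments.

ISO: 200 → 400 → 800 — 2 stops raised (brighter).
Need 2 stops darker from the shutter speed: 1/1000 → 1/2000 → 1/4000.

1/4000s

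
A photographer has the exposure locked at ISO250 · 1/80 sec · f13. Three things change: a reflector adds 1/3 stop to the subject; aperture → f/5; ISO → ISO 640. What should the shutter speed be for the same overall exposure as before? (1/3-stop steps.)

1/1600s

Scene light: 1/3 stop brighter.
Aperture: f/13 → f/11 → f/10 → f/9 → f/8 → f/7.1 → f/6.3 → f/5.6 → f/5 — 2 2/3 stops opened up (brighter).
ISO: 250 → 320 → 400 → 500 → 640 — 1 1/3 stops higher (brighter).
Net so far: 4 1/3 stops brighter. Shutter speed: 1/80 → 1/100 → 1/125 → 1/160 → 1/200 → 1/250 → 1/320 → 1/400 → 1/500 → 1/640 → 1/800 → 1/1000 → 1/1250 → 1/1600.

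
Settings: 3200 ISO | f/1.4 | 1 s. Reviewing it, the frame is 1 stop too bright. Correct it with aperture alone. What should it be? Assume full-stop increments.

f/2

Overexposed by 1 stop → need 1 stop darker.
Aperture: f/1.4 → f/2.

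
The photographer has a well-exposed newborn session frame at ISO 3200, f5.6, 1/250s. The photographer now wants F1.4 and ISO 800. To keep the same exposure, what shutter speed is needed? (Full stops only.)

1/1000s

Aperture: f/5.6 → f/4 → f/2.8 → f/2 → f/1.4 — 4 stops wider (brighter).
ISO: 3200 → 1600 → 800 — 2 stops dropped (darker).
Net change so far: 2 stops brighter. Offset with the shutter speed: 1/250 → 1/500 → 1/1000.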